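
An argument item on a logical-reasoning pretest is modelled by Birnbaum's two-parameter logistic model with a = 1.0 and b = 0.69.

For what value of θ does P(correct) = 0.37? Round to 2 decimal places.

0.16

P(θ) = 1 / (1 + exp(−a(θ − b)))
logit = ln(0.3700/0.6300) = -0.5322
θ = b + logit/(a) = 0.69 + (-0.5322)/1.0000 = 0.1578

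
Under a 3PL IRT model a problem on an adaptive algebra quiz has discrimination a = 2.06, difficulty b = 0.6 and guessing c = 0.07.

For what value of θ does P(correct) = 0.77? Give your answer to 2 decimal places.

1.14

P(θ) = c + (1 − c) · 1 / (1 + exp(−a(θ − b)))
Remove guessing floor: (0.77 − 0.07)/(1 − 0.07) = 0.7527
logit = ln(0.7527/0.2473) = 1.1130
θ = b + logit/(a) = 0.6 + 1.1130/2.0600 = 1.1403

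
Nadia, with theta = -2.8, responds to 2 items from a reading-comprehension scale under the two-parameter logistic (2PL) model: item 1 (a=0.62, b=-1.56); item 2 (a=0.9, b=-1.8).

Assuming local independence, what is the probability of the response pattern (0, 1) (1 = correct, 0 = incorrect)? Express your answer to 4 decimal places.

P(theta) = 1 / (1 + exp(−a(theta − b)))
P_1 = 1/(1+e^{0.7688}) = 0.3167
P_2 = 1/(1+e^{0.9000}) = 0.2891
L = (1−P_1) × P_2 = 0.6833 × 0.2891 = 0.19750

0.1975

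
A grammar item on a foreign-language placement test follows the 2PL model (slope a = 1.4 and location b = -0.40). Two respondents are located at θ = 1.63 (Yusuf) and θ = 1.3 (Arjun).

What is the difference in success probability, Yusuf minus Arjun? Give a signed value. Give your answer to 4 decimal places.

P(θ) = 1 / (1 + exp(−a(θ − b)))
P(Yusuf) = 0.9449  [exponent 2.8420]
P(Arjun) = 0.9153  [exponent 2.3800]
Difference = 0.9449 − 0.9153 = 0.0296

0.0296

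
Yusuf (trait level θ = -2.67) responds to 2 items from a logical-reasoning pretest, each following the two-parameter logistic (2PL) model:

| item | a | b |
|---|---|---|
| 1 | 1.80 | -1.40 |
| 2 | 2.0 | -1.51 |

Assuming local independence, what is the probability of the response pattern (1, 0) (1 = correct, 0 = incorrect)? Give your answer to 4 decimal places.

0.0840

P(θ) = 1 / (1 + exp(−a(θ − b)))
P_1 = 1/(1+e^{2.2860}) = 0.0923
P_2 = 1/(1+e^{2.3200}) = 0.0895
L = P_1 × (1−P_2) = 0.0923 × 0.9105 = 0.08403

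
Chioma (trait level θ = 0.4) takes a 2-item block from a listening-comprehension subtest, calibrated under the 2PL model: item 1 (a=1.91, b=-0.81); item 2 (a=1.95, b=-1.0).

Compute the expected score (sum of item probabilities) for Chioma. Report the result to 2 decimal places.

P(θ) = 1 / (1 + exp(−a(θ − b)))
P_1 = 1/(1+e^{-2.3111}) = 0.9098
P_2 = 1/(1+e^{-2.7300}) = 0.9388
E[score] = 0.9098 + 0.9388 = 1.8486

1.85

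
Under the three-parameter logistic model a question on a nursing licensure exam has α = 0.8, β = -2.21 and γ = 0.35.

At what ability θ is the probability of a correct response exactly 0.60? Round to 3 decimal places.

P(θ) = γ + (1 − γ) · 1 / (1 + exp(−α(θ − β)))
Remove guessing floor: (0.60 − 0.35)/(1 − 0.35) = 0.3846
logit = ln(0.3846/0.6154) = -0.4700
θ = β + logit/(α) = -2.21 + (-0.4700)/0.8000 = -2.7975

-2.798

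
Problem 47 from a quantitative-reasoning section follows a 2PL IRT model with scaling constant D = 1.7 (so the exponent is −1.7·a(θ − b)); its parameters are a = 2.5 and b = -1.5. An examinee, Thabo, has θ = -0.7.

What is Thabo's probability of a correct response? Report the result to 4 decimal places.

0.9677

P(θ) = 1 / (1 + exp(−D·a(θ − b)))
Exponent: 1.7 × 2.5 × (-0.7 − (-1.5)) = 3.4000
1/(1 + e^{-3.4000}) = 0.9677
P = 0.9677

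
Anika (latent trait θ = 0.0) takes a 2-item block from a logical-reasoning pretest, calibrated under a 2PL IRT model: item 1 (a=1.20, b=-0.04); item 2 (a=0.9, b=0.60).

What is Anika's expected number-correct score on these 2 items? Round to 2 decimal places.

P(θ) = 1 / (1 + exp(−a(θ − b)))
P_1 = 1/(1+e^{-0.0480}) = 0.5120
P_2 = 1/(1+e^{0.5400}) = 0.3682
E[score] = 0.5120 + 0.3682 = 0.8802

0.88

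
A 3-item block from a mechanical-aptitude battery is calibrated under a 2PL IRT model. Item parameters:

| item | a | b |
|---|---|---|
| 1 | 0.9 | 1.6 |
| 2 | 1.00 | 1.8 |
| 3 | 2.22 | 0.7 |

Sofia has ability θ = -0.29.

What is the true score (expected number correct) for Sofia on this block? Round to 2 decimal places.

P(θ) = 1 / (1 + exp(−a(θ − b)))
P_1 = 1/(1+e^{1.7010}) = 0.1543
P_2 = 1/(1+e^{2.0900}) = 0.1101
P_3 = 1/(1+e^{2.1978}) = 0.0999
E[score] = 0.1543 + 0.1101 + 0.0999 = 0.3644

0.36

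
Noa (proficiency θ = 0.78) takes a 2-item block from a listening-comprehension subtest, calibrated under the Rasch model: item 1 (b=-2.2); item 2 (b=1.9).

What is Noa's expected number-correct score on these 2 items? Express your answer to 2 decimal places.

1.20

P(θ) = 1 / (1 + exp(−(θ − b)))
P_1 = 1/(1+e^{-2.9800}) = 0.9517
P_2 = 1/(1+e^{1.1200}) = 0.2460
E[score] = 0.9517 + 0.2460 = 1.1977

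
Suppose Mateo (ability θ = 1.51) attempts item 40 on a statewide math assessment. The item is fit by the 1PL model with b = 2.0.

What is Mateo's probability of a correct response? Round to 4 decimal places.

P(θ) = 1 / (1 + exp(−(θ − b)))
Exponent: (1.51 − 2.0) = -0.4900
1/(1 + e^{0.4900}) = 0.3799
P = 0.3799

0.3799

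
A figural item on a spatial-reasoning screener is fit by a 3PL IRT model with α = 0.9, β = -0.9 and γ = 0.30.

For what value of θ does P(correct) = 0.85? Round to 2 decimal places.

P(θ) = γ + (1 − γ) · 1 / (1 + exp(−α(θ − β)))
Remove guessing floor: (0.85 − 0.30)/(1 − 0.30) = 0.7857
logit = ln(0.7857/0.2143) = 1.2993
θ = β + logit/(α) = -0.9 + 1.2993/0.9000 = 0.5436

0.54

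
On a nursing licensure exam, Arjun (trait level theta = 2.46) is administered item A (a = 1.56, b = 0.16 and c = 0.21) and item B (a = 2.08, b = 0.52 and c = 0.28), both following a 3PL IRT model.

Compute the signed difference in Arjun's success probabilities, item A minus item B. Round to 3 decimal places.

-0.009

P(theta) = c + (1 − c) · 1 / (1 + exp(−a(theta − b)))
P_A = 0.9787
P_B = 0.9875
P_A − P_B = -0.0087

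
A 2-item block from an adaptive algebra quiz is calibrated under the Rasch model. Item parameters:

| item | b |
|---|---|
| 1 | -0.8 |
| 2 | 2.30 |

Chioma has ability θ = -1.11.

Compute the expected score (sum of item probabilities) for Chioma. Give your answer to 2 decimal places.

0.46

P(θ) = 1 / (1 + exp(−(θ − b)))
P_1 = 1/(1+e^{0.3100}) = 0.4231
P_2 = 1/(1+e^{3.4100}) = 0.0320
E[score] = 0.4231 + 0.0320 = 0.4551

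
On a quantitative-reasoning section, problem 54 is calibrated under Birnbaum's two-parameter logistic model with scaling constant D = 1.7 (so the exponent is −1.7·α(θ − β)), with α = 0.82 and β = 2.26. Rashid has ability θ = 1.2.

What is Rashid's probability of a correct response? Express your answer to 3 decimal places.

0.186

P(θ) = 1 / (1 + exp(−D·α(θ − β)))
Exponent: 1.7 × 0.82 × (1.2 − 2.26) = -1.4776
1/(1 + e^{1.4776}) = 0.1858
P = 0.1858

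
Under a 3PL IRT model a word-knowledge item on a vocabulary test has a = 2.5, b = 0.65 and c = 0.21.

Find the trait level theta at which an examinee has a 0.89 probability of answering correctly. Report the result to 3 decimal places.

1.379

P(theta) = c + (1 − c) · 1 / (1 + exp(−a(theta − b)))
Remove guessing floor: (0.89 − 0.21)/(1 − 0.21) = 0.8608
logit = ln(0.8608/0.1392) = 1.8216
theta = b + logit/(a) = 0.65 + 1.8216/2.5000 = 1.3786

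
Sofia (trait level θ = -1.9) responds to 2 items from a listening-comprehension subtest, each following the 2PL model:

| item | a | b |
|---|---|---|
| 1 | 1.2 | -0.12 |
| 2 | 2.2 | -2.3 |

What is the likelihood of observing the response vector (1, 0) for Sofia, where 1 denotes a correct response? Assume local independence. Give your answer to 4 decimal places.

0.0310

P(θ) = 1 / (1 + exp(−a(θ − b)))
P_1 = 1/(1+e^{2.1360}) = 0.1056
P_2 = 1/(1+e^{-0.8800}) = 0.7068
L = P_1 × (1−P_2) = 0.1056 × 0.2932 = 0.03097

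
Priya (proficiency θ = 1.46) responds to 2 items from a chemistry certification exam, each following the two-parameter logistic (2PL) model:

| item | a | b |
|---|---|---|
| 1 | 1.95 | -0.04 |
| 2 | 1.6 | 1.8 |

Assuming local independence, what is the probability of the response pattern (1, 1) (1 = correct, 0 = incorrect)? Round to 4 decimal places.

0.3486

P(θ) = 1 / (1 + exp(−a(θ − b)))
P_1 = 1/(1+e^{-2.9250}) = 0.9491
P_2 = 1/(1+e^{0.5440}) = 0.3673
L = P_1 × P_2 = 0.9491 × 0.3673 = 0.34855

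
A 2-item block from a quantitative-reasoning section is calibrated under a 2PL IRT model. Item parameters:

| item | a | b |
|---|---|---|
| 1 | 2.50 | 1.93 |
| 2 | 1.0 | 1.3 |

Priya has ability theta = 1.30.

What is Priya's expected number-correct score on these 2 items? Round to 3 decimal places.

0.672

P(theta) = 1 / (1 + exp(−a(theta − b)))
P_1 = 1/(1+e^{1.5750}) = 0.1715
P_2 = 1/(1+e^{0.0000}) = 0.5000
E[score] = 0.1715 + 0.5000 = 0.6715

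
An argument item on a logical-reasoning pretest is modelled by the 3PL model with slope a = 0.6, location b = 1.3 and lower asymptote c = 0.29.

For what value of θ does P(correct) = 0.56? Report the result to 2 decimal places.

P(θ) = c + (1 − c) · 1 / (1 + exp(−a(θ − b)))
Remove guessing floor: (0.56 − 0.29)/(1 − 0.29) = 0.3803
logit = ln(0.3803/0.6197) = -0.4884
θ = b + logit/(a) = 1.3 + (-0.4884)/0.6000 = 0.4861

0.49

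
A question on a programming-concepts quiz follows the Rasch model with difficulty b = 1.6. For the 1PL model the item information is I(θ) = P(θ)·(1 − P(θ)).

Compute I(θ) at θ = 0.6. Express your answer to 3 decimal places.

P = 1/(1+e^{1.0000}) = 0.2689
P(1−P) = 0.2689 × 0.7311 = 0.1966
I = P(1−P) = 0.19661

0.197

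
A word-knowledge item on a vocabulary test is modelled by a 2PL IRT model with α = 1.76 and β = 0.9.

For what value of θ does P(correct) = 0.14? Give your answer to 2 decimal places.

-0.13

P(θ) = 1 / (1 + exp(−α(θ − β)))
logit = ln(0.1400/0.8600) = -1.8153
θ = β + logit/(α) = 0.9 + (-1.8153)/1.7600 = -0.1314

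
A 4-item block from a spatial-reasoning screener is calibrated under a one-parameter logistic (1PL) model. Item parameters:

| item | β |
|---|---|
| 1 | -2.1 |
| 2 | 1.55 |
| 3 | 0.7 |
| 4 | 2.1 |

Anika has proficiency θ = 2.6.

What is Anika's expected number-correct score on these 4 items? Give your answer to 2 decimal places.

3.22

P(θ) = 1 / (1 + exp(−(θ − β)))
P_1 = 1/(1+e^{-4.7000}) = 0.9910
P_2 = 1/(1+e^{-1.0500}) = 0.7408
P_3 = 1/(1+e^{-1.9000}) = 0.8699
P_4 = 1/(1+e^{-0.5000}) = 0.6225
E[score] = 0.9910 + 0.7408 + 0.8699 + 0.6225 = 3.2241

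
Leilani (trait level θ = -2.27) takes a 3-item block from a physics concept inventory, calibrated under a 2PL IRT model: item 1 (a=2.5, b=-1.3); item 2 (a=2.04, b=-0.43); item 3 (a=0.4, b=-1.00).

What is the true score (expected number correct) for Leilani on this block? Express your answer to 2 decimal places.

0.48

P(θ) = 1 / (1 + exp(−a(θ − b)))
P_1 = 1/(1+e^{2.4250}) = 0.0813
P_2 = 1/(1+e^{3.7536}) = 0.0229
P_3 = 1/(1+e^{0.5080}) = 0.3757
E[score] = 0.0813 + 0.0229 + 0.3757 = 0.4798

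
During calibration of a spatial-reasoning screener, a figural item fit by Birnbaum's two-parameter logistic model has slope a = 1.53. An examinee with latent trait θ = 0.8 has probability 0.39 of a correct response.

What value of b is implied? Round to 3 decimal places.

1.092

P(θ) = 1 / (1 + exp(−a(θ − b)))
logit(0.39) = ln(0.39/0.61) = -0.4473
b = θ − logit/(a) = 0.8 − (-0.4473)/1.5300 = 1.0924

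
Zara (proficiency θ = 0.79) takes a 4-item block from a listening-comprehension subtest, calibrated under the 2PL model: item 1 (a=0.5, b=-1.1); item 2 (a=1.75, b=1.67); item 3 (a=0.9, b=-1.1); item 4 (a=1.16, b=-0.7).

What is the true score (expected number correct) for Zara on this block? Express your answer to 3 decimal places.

P(θ) = 1 / (1 + exp(−a(θ − b)))
P_1 = 1/(1+e^{-0.9450}) = 0.7201
P_2 = 1/(1+e^{1.5400}) = 0.1765
P_3 = 1/(1+e^{-1.7010}) = 0.8457
P_4 = 1/(1+e^{-1.7284}) = 0.8492
E[score] = 0.7201 + 0.1765 + 0.8457 + 0.8492 = 2.5915

2.592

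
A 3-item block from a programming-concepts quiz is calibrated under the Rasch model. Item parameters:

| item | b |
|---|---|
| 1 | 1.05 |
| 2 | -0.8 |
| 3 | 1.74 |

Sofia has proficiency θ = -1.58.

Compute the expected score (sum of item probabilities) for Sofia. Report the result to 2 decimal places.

0.42

P(θ) = 1 / (1 + exp(−(θ − b)))
P_1 = 1/(1+e^{2.6300}) = 0.0672
P_2 = 1/(1+e^{0.7800}) = 0.3143
P_3 = 1/(1+e^{3.3200}) = 0.0349
E[score] = 0.0672 + 0.3143 + 0.0349 = 0.4164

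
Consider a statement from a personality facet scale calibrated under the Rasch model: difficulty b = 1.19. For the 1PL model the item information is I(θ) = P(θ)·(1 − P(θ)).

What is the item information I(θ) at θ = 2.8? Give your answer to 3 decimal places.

0.139

P = 1/(1+e^{-1.6100}) = 0.8334
P(1−P) = 0.8334 × 0.1666 = 0.1388
I = P(1−P) = 0.13884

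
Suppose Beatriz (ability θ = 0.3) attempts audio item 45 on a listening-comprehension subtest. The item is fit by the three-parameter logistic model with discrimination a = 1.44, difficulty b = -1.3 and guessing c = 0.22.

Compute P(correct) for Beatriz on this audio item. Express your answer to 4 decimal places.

0.9292

P(θ) = c + (1 − c) · 1 / (1 + exp(−a(θ − b)))
Exponent: 1.44 × (0.3 − (-1.3)) = 2.3040
1/(1 + e^{-2.3040}) = 0.9092
P = 0.22 + 0.78 × 0.9092 = 0.9292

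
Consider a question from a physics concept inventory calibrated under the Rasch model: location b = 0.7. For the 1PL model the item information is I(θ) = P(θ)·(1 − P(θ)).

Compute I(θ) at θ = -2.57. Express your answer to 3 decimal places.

P = 1/(1+e^{3.2700}) = 0.0366
P(1−P) = 0.0366 × 0.9634 = 0.0353
I = P(1−P) = 0.03527

0.035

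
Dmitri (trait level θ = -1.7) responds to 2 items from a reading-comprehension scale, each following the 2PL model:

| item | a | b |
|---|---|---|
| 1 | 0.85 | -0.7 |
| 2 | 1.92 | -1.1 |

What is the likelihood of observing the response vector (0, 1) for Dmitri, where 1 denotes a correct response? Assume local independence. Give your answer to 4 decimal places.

P(θ) = 1 / (1 + exp(−a(θ − b)))
P_1 = 1/(1+e^{0.8500}) = 0.2994
P_2 = 1/(1+e^{1.1520}) = 0.2401
L = (1−P_1) × P_2 = 0.7006 × 0.2401 = 0.16822

0.1682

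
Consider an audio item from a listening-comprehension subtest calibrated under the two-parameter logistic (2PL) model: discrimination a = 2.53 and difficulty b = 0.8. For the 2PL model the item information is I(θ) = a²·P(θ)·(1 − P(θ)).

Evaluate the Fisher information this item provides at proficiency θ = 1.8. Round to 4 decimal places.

P = 1/(1+e^{-2.5300}) = 0.9262
P(1−P) = 0.9262 × 0.0738 = 0.0683
I = a² × P(1−P) = 2.53² × 0.0683 = 0.43742

0.4374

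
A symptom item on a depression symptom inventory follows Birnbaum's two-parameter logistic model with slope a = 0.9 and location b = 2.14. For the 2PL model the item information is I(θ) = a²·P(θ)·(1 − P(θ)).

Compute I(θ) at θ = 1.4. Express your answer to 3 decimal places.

P = 1/(1+e^{0.6660}) = 0.3394
P(1−P) = 0.3394 × 0.6606 = 0.2242
I = a² × P(1−P) = 0.9² × 0.2242 = 0.18161

0.182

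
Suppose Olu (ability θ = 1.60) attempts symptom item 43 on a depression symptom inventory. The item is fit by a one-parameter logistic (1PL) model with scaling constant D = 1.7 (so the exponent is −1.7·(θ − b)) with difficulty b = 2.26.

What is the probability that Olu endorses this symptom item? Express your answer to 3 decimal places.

0.246

P(θ) = 1 / (1 + exp(−D·(θ − b)))
Exponent: 1.7 × (1.60 − 2.26) = -1.1220
1/(1 + e^{1.1220}) = 0.2456
P = 0.2456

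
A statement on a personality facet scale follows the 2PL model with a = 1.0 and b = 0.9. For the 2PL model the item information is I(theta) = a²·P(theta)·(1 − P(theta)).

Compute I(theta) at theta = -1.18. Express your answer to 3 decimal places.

0.099

P = 1/(1+e^{2.0800}) = 0.1111
P(1−P) = 0.1111 × 0.8889 = 0.0987
I = a² × P(1−P) = 1.0² × 0.0987 = 0.09872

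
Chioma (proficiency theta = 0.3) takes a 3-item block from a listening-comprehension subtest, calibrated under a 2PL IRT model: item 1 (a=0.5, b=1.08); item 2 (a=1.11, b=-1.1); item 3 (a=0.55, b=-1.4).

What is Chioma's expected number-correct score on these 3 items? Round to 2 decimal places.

P(theta) = 1 / (1 + exp(−a(theta − b)))
P_1 = 1/(1+e^{0.3900}) = 0.4037
P_2 = 1/(1+e^{-1.5540}) = 0.8255
P_3 = 1/(1+e^{-0.9350}) = 0.7181
E[score] = 0.4037 + 0.8255 + 0.7181 = 1.9473

1.95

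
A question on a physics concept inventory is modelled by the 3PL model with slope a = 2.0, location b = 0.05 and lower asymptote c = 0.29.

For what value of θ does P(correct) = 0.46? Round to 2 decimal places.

P(θ) = c + (1 − c) · 1 / (1 + exp(−a(θ − b)))
Remove guessing floor: (0.46 − 0.29)/(1 − 0.29) = 0.2394
logit = ln(0.2394/0.7606) = -1.1558
θ = b + logit/(a) = 0.05 + (-1.1558)/2.0000 = -0.5279

-0.53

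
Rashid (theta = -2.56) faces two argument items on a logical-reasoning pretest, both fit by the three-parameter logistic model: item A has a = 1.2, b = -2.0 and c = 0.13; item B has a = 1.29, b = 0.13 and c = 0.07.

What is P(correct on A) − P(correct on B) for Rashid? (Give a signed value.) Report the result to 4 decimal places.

P(theta) = c + (1 − c) · 1 / (1 + exp(−a(theta − b)))
P_A = 0.4241
P_B = 0.0981
P_A − P_B = 0.3260

0.3260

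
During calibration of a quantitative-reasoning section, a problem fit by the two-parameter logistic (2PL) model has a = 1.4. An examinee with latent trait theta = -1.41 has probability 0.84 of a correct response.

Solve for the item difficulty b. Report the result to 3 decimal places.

P(theta) = 1 / (1 + exp(−a(theta − b)))
logit(0.84) = ln(0.84/0.16) = 1.6582
b = theta − logit/(a) = -1.41 − 1.6582/1.4000 = -2.5944

-2.594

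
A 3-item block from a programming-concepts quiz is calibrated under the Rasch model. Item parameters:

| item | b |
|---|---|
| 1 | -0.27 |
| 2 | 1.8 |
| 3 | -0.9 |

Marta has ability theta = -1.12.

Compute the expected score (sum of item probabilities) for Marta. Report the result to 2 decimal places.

P(theta) = 1 / (1 + exp(−(theta − b)))
P_1 = 1/(1+e^{0.8500}) = 0.2994
P_2 = 1/(1+e^{2.9200}) = 0.0512
P_3 = 1/(1+e^{0.2200}) = 0.4452
E[score] = 0.2994 + 0.0512 + 0.4452 = 0.7958

0.80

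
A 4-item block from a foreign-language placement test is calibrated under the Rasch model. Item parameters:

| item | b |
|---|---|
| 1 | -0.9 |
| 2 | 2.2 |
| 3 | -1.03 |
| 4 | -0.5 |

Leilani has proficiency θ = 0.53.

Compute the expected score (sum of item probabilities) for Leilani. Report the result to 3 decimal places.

2.529

P(θ) = 1 / (1 + exp(−(θ − b)))
P_1 = 1/(1+e^{-1.4300}) = 0.8069
P_2 = 1/(1+e^{1.6700}) = 0.1584
P_3 = 1/(1+e^{-1.5600}) = 0.8264
P_4 = 1/(1+e^{-1.0300}) = 0.7369
E[score] = 0.8069 + 0.1584 + 0.8264 + 0.7369 = 2.5286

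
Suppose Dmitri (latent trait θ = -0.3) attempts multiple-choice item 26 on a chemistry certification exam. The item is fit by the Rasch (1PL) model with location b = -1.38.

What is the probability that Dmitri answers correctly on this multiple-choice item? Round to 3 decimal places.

P(θ) = 1 / (1 + exp(−(θ − b)))
Exponent: (-0.3 − (-1.38)) = 1.0800
1/(1 + e^{-1.0800}) = 0.7465
P = 0.7465

0.746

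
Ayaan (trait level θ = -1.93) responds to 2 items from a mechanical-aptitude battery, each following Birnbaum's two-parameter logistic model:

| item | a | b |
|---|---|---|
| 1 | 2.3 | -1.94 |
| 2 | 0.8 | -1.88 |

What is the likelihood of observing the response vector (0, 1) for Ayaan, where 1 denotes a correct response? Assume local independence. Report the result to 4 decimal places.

0.2422

P(θ) = 1 / (1 + exp(−a(θ − b)))
P_1 = 1/(1+e^{-0.0230}) = 0.5057
P_2 = 1/(1+e^{0.0400}) = 0.4900
L = (1−P_1) × P_2 = 0.4943 × 0.4900 = 0.24218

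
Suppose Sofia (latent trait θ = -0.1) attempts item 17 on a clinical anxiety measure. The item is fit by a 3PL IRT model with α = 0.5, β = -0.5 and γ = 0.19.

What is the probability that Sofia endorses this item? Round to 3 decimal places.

0.635

P(θ) = γ + (1 − γ) · 1 / (1 + exp(−α(θ − β)))
Exponent: 0.5 × (-0.1 − (-0.5)) = 0.2000
1/(1 + e^{-0.2000}) = 0.5498
P = 0.19 + 0.81 × 0.5498 = 0.6354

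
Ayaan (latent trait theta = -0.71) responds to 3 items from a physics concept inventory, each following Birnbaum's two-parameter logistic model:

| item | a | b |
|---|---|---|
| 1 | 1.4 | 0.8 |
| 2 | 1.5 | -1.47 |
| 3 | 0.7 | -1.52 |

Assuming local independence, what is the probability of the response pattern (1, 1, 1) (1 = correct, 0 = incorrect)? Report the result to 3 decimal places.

0.052

P(theta) = 1 / (1 + exp(−a(theta − b)))
P_1 = 1/(1+e^{2.1140}) = 0.1077
P_2 = 1/(1+e^{-1.1400}) = 0.7577
P_3 = 1/(1+e^{-0.5670}) = 0.6381
L = P_1 × P_2 × P_3 = 0.1077 × 0.7577 × 0.6381 = 0.05209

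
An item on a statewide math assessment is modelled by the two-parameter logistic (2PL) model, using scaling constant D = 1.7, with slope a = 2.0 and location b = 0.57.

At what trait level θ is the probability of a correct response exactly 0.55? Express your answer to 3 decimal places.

P(θ) = 1 / (1 + exp(−D·a(θ − b)))
logit = ln(0.5500/0.4500) = 0.2007
θ = b + logit/(1.7·a) = 0.57 + 0.2007/3.4000 = 0.6290

0.629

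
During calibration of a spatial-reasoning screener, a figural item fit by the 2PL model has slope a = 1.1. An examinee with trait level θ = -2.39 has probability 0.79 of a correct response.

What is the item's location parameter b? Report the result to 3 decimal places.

-3.594

P(θ) = 1 / (1 + exp(−a(θ − b)))
logit(0.79) = ln(0.79/0.21) = 1.3249
b = θ − logit/(a) = -2.39 − 1.3249/1.1000 = -3.5945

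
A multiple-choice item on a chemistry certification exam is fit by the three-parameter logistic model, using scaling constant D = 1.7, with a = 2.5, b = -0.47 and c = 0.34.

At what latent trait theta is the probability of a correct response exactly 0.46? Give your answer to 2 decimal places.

P(theta) = c + (1 − c) · 1 / (1 + exp(−D·a(theta − b)))
Remove guessing floor: (0.46 − 0.34)/(1 − 0.34) = 0.1818
logit = ln(0.1818/0.8182) = -1.5041
theta = b + logit/(1.7·a) = -0.47 + (-1.5041)/4.2500 = -0.8239

-0.82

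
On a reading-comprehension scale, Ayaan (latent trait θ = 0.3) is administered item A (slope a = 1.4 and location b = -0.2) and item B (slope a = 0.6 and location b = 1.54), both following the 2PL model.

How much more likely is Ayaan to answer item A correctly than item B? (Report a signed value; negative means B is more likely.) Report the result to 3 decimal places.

0.346

P(θ) = 1 / (1 + exp(−a(θ − b)))
P_A = 0.6682
P_B = 0.3221
P_A − P_B = 0.3461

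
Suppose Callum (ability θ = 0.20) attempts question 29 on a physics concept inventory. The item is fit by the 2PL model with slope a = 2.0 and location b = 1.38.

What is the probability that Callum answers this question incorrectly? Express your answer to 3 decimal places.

0.914

P(θ) = 1 / (1 + exp(−a(θ − b)))
Exponent: 2.0 × (0.20 − 1.38) = -2.3600
1/(1 + e^{2.3600}) = 0.0863
P(incorrect) = 1 − 0.0863 = 0.9137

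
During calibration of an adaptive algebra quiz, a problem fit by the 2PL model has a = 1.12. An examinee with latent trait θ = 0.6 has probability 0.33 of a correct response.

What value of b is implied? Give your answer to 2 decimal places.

P(θ) = 1 / (1 + exp(−a(θ − b)))
logit(0.33) = ln(0.33/0.67) = -0.7082
b = θ − logit/(a) = 0.6 − (-0.7082)/1.1200 = 1.2323

1.23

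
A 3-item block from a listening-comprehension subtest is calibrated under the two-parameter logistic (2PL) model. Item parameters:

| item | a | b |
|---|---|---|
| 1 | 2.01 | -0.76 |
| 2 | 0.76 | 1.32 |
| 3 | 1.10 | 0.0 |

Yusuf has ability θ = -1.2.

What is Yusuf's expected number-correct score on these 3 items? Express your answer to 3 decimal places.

P(θ) = 1 / (1 + exp(−a(θ − b)))
P_1 = 1/(1+e^{0.8844}) = 0.2923
P_2 = 1/(1+e^{1.9152}) = 0.1284
P_3 = 1/(1+e^{1.3200}) = 0.2108
E[score] = 0.2923 + 0.1284 + 0.2108 = 0.6315

0.631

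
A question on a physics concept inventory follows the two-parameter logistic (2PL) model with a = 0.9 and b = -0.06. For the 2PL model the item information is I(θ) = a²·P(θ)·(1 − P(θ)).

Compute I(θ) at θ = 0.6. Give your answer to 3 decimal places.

0.186

P = 1/(1+e^{-0.5940}) = 0.6443
P(1−P) = 0.6443 × 0.3557 = 0.2292
I = a² × P(1−P) = 0.9² × 0.2292 = 0.18564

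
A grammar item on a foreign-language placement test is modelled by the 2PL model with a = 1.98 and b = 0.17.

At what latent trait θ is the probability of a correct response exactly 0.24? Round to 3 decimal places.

-0.412

P(θ) = 1 / (1 + exp(−a(θ − b)))
logit = ln(0.2400/0.7600) = -1.1527
θ = b + logit/(a) = 0.17 + (-1.1527)/1.9800 = -0.4122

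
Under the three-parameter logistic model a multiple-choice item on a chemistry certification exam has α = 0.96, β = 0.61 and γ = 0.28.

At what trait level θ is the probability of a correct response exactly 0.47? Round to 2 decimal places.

-0.46

P(θ) = γ + (1 − γ) · 1 / (1 + exp(−α(θ − β)))
Remove guessing floor: (0.47 − 0.28)/(1 − 0.28) = 0.2639
logit = ln(0.2639/0.7361) = -1.0259
θ = β + logit/(α) = 0.61 + (-1.0259)/0.9600 = -0.4586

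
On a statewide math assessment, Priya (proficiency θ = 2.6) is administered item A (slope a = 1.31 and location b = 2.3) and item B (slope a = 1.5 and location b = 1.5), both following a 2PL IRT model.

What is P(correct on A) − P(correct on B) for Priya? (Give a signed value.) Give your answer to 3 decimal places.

-0.242

P(θ) = 1 / (1 + exp(−a(θ − b)))
P_A = 0.5970
P_B = 0.8389
P_A − P_B = -0.2419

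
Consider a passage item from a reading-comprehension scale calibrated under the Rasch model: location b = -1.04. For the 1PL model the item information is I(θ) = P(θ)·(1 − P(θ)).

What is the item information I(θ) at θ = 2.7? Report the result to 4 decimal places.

0.0227

P = 1/(1+e^{-3.7400}) = 0.9768
P(1−P) = 0.9768 × 0.0232 = 0.0227
I = P(1−P) = 0.02266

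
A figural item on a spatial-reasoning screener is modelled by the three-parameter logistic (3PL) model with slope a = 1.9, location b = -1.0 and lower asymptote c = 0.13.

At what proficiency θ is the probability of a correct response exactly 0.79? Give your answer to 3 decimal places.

P(θ) = c + (1 − c) · 1 / (1 + exp(−a(θ − b)))
Remove guessing floor: (0.79 − 0.13)/(1 − 0.13) = 0.7586
logit = ln(0.7586/0.2414) = 1.1451
θ = b + logit/(a) = -1.0 + 1.1451/1.9000 = -0.3973

-0.397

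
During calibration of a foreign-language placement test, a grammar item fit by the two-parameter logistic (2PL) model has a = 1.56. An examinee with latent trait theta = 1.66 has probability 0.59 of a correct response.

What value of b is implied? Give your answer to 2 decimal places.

P(theta) = 1 / (1 + exp(−a(theta − b)))
logit(0.59) = ln(0.59/0.41) = 0.3640
b = theta − logit/(a) = 1.66 − 0.3640/1.5600 = 1.4267

1.43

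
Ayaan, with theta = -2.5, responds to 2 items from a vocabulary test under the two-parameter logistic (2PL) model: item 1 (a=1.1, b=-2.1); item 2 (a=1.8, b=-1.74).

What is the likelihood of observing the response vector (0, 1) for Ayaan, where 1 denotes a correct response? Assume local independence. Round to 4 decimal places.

P(theta) = 1 / (1 + exp(−a(theta − b)))
P_1 = 1/(1+e^{0.4400}) = 0.3917
P_2 = 1/(1+e^{1.3680}) = 0.2029
L = (1−P_1) × P_2 = 0.6083 × 0.2029 = 0.12344

0.1234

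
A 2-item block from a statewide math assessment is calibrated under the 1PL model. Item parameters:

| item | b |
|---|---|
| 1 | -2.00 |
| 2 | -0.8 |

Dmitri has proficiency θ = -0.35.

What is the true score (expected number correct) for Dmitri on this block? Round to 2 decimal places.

1.45

P(θ) = 1 / (1 + exp(−(θ − b)))
P_1 = 1/(1+e^{-1.6500}) = 0.8389
P_2 = 1/(1+e^{-0.4500}) = 0.6106
E[score] = 0.8389 + 0.6106 = 1.4495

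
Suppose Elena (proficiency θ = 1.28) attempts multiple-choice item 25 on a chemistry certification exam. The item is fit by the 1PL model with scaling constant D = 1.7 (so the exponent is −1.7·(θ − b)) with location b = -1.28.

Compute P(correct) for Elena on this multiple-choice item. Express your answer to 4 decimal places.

0.9873

P(θ) = 1 / (1 + exp(−D·(θ − b)))
Exponent: 1.7 × (1.28 − (-1.28)) = 4.3520
1/(1 + e^{-4.3520}) = 0.9873
P = 0.9873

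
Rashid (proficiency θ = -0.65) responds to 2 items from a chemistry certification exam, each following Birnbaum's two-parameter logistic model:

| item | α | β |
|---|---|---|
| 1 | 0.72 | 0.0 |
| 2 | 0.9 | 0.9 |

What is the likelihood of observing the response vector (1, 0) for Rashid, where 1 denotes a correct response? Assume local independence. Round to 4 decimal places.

0.3086

P(θ) = 1 / (1 + exp(−α(θ − β)))
P_1 = 1/(1+e^{0.4680}) = 0.3851
P_2 = 1/(1+e^{1.3950}) = 0.1986
L = P_1 × (1−P_2) = 0.3851 × 0.8014 = 0.30861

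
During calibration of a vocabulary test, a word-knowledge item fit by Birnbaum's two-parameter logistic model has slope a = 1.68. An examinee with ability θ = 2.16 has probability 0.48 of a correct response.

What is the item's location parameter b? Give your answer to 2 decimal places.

2.21

P(θ) = 1 / (1 + exp(−a(θ − b)))
logit(0.48) = ln(0.48/0.52) = -0.0800
b = θ − logit/(a) = 2.16 − (-0.0800)/1.6800 = 2.2076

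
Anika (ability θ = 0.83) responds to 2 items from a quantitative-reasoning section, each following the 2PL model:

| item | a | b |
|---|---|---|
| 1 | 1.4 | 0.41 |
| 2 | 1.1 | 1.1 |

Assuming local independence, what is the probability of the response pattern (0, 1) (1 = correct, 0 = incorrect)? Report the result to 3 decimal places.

0.152

P(θ) = 1 / (1 + exp(−a(θ − b)))
P_1 = 1/(1+e^{-0.5880}) = 0.6429
P_2 = 1/(1+e^{0.2970}) = 0.4263
L = (1−P_1) × P_2 = 0.3571 × 0.4263 = 0.15223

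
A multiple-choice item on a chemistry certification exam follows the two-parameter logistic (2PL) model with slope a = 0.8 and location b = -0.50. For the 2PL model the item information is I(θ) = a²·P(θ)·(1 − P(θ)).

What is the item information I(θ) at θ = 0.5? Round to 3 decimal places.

0.137

P = 1/(1+e^{-0.8000}) = 0.6900
P(1−P) = 0.6900 × 0.3100 = 0.2139
I = a² × P(1−P) = 0.8² × 0.2139 = 0.13690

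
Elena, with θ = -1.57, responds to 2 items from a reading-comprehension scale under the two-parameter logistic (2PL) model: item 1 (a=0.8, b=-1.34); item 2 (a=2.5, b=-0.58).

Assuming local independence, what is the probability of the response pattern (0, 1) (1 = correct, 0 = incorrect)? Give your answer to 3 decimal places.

P(θ) = 1 / (1 + exp(−a(θ − b)))
P_1 = 1/(1+e^{0.1840}) = 0.4541
P_2 = 1/(1+e^{2.4750}) = 0.0776
L = (1−P_1) × P_2 = 0.5459 × 0.0776 = 0.04238

0.042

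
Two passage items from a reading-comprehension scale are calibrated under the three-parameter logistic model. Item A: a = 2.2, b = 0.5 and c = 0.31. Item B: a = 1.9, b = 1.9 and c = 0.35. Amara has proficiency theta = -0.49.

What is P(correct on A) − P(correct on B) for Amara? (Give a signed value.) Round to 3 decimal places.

P(theta) = c + (1 − c) · 1 / (1 + exp(−a(theta − b)))
P_A = 0.3802
P_B = 0.3569
P_A − P_B = 0.0233

0.023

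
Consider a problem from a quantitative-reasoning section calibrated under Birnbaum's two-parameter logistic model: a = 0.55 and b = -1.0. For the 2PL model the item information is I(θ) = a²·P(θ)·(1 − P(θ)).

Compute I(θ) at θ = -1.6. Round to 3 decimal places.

0.074

P = 1/(1+e^{0.3300}) = 0.4182
P(1−P) = 0.4182 × 0.5818 = 0.2433
I = a² × P(1−P) = 0.55² × 0.2433 = 0.07360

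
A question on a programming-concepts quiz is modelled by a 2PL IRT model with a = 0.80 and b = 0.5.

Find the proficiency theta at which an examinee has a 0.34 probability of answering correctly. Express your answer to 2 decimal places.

P(theta) = 1 / (1 + exp(−a(theta − b)))
logit = ln(0.3400/0.6600) = -0.6633
theta = b + logit/(a) = 0.5 + (-0.6633)/0.8000 = -0.3291

-0.33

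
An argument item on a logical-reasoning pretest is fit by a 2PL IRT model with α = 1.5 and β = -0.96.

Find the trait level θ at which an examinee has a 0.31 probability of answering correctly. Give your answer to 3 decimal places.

-1.493

P(θ) = 1 / (1 + exp(−α(θ − β)))
logit = ln(0.3100/0.6900) = -0.8001
θ = β + logit/(α) = -0.96 + (-0.8001)/1.5000 = -1.4934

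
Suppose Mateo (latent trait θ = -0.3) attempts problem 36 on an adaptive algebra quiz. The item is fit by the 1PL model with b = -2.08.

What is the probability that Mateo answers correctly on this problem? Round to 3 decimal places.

0.856

P(θ) = 1 / (1 + exp(−(θ − b)))
Exponent: (-0.3 − (-2.08)) = 1.7800
1/(1 + e^{-1.7800}) = 0.8557
P = 0.8557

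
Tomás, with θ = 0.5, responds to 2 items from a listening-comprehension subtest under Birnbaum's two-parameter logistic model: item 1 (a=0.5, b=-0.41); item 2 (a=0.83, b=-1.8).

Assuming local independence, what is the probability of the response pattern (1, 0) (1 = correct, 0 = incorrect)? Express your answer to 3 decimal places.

P(θ) = 1 / (1 + exp(−a(θ − b)))
P_1 = 1/(1+e^{-0.4550}) = 0.6118
P_2 = 1/(1+e^{-1.9090}) = 0.8709
L = P_1 × (1−P_2) = 0.6118 × 0.1291 = 0.07898

0.079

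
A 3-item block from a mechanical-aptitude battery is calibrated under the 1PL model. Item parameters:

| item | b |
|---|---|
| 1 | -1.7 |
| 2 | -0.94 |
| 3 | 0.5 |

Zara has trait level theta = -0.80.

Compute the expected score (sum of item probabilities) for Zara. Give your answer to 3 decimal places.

P(theta) = 1 / (1 + exp(−(theta − b)))
P_1 = 1/(1+e^{-0.9000}) = 0.7109
P_2 = 1/(1+e^{-0.1400}) = 0.5349
P_3 = 1/(1+e^{1.3000}) = 0.2142
E[score] = 0.7109 + 0.5349 + 0.2142 = 1.4601

1.460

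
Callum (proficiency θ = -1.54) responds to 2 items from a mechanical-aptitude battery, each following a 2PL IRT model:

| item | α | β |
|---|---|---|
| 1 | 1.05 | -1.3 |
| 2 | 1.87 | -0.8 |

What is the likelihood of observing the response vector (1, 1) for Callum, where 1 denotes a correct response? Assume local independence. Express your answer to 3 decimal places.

P(θ) = 1 / (1 + exp(−α(θ − β)))
P_1 = 1/(1+e^{0.2520}) = 0.4373
P_2 = 1/(1+e^{1.3838}) = 0.2004
L = P_1 × P_2 = 0.4373 × 0.2004 = 0.08764

0.088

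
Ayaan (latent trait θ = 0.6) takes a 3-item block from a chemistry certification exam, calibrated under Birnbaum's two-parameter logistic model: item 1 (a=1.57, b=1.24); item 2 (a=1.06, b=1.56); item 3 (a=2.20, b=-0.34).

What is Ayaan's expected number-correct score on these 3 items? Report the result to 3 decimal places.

P(θ) = 1 / (1 + exp(−a(θ − b)))
P_1 = 1/(1+e^{1.0048}) = 0.2680
P_2 = 1/(1+e^{1.0176}) = 0.2655
P_3 = 1/(1+e^{-2.0680}) = 0.8878
E[score] = 0.2680 + 0.2655 + 0.8878 = 1.4212

1.421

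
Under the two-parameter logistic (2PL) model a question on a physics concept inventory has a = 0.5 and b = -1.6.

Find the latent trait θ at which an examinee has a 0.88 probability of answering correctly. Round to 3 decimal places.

2.385

P(θ) = 1 / (1 + exp(−a(θ − b)))
logit = ln(0.8800/0.1200) = 1.9924
θ = b + logit/(a) = -1.6 + 1.9924/0.5000 = 2.3849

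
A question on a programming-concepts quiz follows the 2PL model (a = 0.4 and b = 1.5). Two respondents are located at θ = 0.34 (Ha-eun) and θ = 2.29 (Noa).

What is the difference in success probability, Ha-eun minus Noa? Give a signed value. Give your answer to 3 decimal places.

-0.192

P(θ) = 1 / (1 + exp(−a(θ − b)))
P(Ha-eun) = 0.3860  [exponent -0.4640]
P(Noa) = 0.5783  [exponent 0.3160]
Difference = 0.3860 − 0.5783 = -0.1923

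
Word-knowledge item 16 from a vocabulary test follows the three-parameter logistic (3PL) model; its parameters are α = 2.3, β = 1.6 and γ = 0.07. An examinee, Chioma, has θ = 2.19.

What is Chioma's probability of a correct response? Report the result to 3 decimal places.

P(θ) = γ + (1 − γ) · 1 / (1 + exp(−α(θ − β)))
Exponent: 2.3 × (2.19 − 1.6) = 1.3570
1/(1 + e^{-1.3570}) = 0.7953
P = 0.07 + 0.93 × 0.7953 = 0.8096

0.810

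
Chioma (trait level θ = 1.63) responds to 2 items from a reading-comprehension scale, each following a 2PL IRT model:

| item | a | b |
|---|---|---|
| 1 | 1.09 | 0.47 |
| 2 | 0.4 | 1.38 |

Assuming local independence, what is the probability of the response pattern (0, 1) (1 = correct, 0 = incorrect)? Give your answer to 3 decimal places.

0.116

P(θ) = 1 / (1 + exp(−a(θ − b)))
P_1 = 1/(1+e^{-1.2644}) = 0.7798
P_2 = 1/(1+e^{-0.1000}) = 0.5250
L = (1−P_1) × P_2 = 0.2202 × 0.5250 = 0.11561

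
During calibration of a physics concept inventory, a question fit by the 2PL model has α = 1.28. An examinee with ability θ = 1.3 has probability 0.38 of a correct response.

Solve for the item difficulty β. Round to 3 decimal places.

P(θ) = 1 / (1 + exp(−α(θ − β)))
logit(0.38) = ln(0.38/0.62) = -0.4895
β = θ − logit/(α) = 1.3 − (-0.4895)/1.2800 = 1.6825

1.682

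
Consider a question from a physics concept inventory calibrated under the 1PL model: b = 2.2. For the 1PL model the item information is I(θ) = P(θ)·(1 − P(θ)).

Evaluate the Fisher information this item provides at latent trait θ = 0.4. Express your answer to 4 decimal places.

P = 1/(1+e^{1.8000}) = 0.1419
P(1−P) = 0.1419 × 0.8581 = 0.1217
I = P(1−P) = 0.12173

0.1217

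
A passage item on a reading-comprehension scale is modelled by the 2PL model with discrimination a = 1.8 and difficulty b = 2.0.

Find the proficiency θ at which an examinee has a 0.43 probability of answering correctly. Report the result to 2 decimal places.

1.84

P(θ) = 1 / (1 + exp(−a(θ − b)))
logit = ln(0.4300/0.5700) = -0.2819
θ = b + logit/(a) = 2.0 + (-0.2819)/1.8000 = 1.8434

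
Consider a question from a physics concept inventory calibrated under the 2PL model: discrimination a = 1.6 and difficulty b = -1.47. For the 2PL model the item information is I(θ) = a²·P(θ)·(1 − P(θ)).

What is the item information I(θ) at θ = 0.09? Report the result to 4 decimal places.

P = 1/(1+e^{-2.4960}) = 0.9239
P(1−P) = 0.9239 × 0.0761 = 0.0703
I = a² × P(1−P) = 1.6² × 0.0703 = 0.18008

0.1801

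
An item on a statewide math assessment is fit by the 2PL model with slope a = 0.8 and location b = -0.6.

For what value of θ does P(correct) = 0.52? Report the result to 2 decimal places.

-0.50

P(θ) = 1 / (1 + exp(−a(θ − b)))
logit = ln(0.5200/0.4800) = 0.0800
θ = b + logit/(a) = -0.6 + 0.0800/0.8000 = -0.4999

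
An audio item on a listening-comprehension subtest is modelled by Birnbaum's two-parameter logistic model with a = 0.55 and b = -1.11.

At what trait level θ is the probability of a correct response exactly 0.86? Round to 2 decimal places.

P(θ) = 1 / (1 + exp(−a(θ − b)))
logit = ln(0.8600/0.1400) = 1.8153
θ = b + logit/(a) = -1.11 + 1.8153/0.5500 = 2.1905

2.19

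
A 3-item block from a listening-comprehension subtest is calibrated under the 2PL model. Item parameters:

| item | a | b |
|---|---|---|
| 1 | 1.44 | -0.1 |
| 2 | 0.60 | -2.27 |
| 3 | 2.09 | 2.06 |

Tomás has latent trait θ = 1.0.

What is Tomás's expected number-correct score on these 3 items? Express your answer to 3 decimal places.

P(θ) = 1 / (1 + exp(−a(θ − b)))
P_1 = 1/(1+e^{-1.5840}) = 0.8298
P_2 = 1/(1+e^{-1.9620}) = 0.8767
P_3 = 1/(1+e^{2.2154}) = 0.0984
E[score] = 0.8298 + 0.8767 + 0.0984 = 1.8049

1.805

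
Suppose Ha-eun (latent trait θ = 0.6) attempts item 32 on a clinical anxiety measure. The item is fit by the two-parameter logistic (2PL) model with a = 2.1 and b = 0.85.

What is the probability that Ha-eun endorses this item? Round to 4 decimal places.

0.3717

P(θ) = 1 / (1 + exp(−a(θ − b)))
Exponent: 2.1 × (0.6 − 0.85) = -0.5250
1/(1 + e^{0.5250}) = 0.3717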